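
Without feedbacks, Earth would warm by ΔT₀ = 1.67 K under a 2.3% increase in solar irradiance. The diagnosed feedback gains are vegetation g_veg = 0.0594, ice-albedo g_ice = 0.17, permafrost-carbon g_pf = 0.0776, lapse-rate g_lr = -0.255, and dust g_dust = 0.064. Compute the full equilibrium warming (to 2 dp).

Total gain g = 0.0594 + 0.17 + 0.0776 − 0.255 + 0.064 = 0.116.
Amplification A = 1/(1 − 0.116) = 1.131.
ΔT = 1.67 × 1.131 = 1.89 K.

1.89 K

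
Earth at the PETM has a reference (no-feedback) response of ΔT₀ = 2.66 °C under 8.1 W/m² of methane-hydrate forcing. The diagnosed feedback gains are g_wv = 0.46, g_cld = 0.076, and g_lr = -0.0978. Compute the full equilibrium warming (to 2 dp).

4.73 °C

Total gain g = 0.46 + 0.076 − 0.0978 = 0.4382.
Amplification A = 1/(1 − 0.4382) = 1.78.
ΔT = 2.66 × 1.78 = 4.73 °C.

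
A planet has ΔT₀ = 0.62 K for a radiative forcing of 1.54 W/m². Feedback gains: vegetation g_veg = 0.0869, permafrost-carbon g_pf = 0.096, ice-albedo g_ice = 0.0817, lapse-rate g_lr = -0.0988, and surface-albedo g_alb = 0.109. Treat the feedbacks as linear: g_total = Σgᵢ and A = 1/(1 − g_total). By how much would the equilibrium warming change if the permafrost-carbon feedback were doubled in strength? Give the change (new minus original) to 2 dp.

0.13 K

Original: g = 0.2748, ΔT = 0.62/(1−0.2748) = 0.8549 K.
With doubled permafrost-carbon: g' = 0.3708, ΔT' = 0.62/(1−0.3708) = 0.9854 K.
Change = 0.9854 − 0.8549 = 0.13 K.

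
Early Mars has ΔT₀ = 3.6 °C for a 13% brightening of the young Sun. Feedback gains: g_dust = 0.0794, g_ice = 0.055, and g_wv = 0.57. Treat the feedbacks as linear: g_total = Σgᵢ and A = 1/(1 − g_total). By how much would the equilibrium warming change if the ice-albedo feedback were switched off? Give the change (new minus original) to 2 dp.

-1.91 °C

Original: g = 0.7044, ΔT = 3.6/(1−0.7044) = 12.1786 °C.
Without ice-albedo: g' = 0.6494, ΔT' = 3.6/(1−0.6494) = 10.2681 °C.
Change = 10.2681 − 12.1786 = -1.91 °C.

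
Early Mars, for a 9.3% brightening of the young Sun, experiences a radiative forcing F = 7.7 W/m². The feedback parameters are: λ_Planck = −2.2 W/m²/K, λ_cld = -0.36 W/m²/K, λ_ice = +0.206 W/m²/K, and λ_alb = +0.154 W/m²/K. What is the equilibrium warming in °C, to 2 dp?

Net feedback parameter λ = (−2.2) + (-0.36) + (+0.206) + (+0.154) = -2.2 W/m²/K.
ΔT = −F/λ = −7.7/(-2.2) = 3.50 °C.

3.50 °C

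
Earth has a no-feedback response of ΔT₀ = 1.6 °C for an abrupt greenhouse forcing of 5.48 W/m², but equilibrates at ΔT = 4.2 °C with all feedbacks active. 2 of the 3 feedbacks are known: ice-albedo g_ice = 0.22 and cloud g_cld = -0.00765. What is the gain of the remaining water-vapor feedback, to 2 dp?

0.41

Amplification A = ΔT/ΔT₀ = 4.2/1.6 = 2.625.
Total gain g = 1 − 1/A = 1 − 1/2.625 = 0.619.
Known gains sum to 0.22 − 0.00765 = 0.21235.
g_wv = 0.619 − 0.21235 = 0.41.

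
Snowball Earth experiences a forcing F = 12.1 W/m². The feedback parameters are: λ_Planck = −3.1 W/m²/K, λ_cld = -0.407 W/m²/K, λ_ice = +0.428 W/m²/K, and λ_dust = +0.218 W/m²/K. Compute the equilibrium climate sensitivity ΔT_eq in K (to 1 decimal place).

Net feedback parameter λ = (−3.1) + (-0.407) + (+0.428) + (+0.218) = -2.861 W/m²/K.
ΔT = −F/λ = −12.1/(-2.861) = 4.2 K.

4.2 K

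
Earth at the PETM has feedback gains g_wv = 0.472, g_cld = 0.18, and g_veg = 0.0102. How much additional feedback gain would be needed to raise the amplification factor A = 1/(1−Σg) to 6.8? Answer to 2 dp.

0.19

Current total gain = 0.6622.
Target gain for A = 6.8: g* = 1 − 1/6.8 = 0.8529.
Additional gain needed = 0.8529 − 0.6622 = 0.19.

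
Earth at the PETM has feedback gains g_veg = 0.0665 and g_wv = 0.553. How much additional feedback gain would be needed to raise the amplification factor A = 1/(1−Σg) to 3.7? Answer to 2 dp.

Current total gain = 0.6195.
Target gain for A = 3.7: g* = 1 − 1/3.7 = 0.7297.
Additional gain needed = 0.7297 − 0.6195 = 0.11.

0.11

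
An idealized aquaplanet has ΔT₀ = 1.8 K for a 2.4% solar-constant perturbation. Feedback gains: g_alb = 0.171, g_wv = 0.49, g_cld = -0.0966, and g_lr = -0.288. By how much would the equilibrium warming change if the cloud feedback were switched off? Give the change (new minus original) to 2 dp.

Original: g = 0.2764, ΔT = 1.8/(1−0.2764) = 2.4876 K.
Without cloud: g' = 0.373, ΔT' = 1.8/(1−0.373) = 2.8708 K.
Change = 2.8708 − 2.4876 = 0.38 K.

0.38 K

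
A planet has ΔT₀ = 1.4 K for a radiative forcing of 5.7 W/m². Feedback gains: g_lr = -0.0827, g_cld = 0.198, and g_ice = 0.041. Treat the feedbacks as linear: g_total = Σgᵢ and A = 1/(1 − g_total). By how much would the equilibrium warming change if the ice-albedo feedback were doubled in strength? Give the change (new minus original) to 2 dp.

0.08 K

Original: g = 0.1563, ΔT = 1.4/(1−0.1563) = 1.6594 K.
With doubled ice-albedo: g' = 0.1973, ΔT' = 1.4/(1−0.1973) = 1.7441 K.
Change = 1.7441 − 1.6594 = 0.08 K.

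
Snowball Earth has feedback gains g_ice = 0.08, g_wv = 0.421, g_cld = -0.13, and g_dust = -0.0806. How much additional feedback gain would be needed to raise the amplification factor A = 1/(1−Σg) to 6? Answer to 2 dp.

0.54

Current total gain = 0.2904.
Target gain for A = 6: g* = 1 − 1/6 = 0.8333.
Additional gain needed = 0.8333 − 0.2904 = 0.54.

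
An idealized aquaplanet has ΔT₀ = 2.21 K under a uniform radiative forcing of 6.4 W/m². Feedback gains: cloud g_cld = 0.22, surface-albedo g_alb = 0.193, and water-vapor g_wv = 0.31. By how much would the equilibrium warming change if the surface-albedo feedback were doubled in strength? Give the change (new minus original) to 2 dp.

18.33 K

Original: g = 0.723, ΔT = 2.21/(1−0.723) = 7.9783 K.
With doubled surface-albedo: g' = 0.916, ΔT' = 2.21/(1−0.916) = 26.3095 K.
Change = 26.3095 − 7.9783 = 18.33 K.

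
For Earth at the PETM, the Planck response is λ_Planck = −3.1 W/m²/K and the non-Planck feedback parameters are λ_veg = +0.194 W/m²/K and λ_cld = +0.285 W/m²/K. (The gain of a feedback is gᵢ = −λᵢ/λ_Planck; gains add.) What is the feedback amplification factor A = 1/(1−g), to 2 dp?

1.18

Convert to gains: g_veg = 0.194/3.1 = 0.06258; g_cld = 0.285/3.1 = 0.09194.
Total gain g = 0.15452.
A = 1/(1 − 0.15452) = 1.18.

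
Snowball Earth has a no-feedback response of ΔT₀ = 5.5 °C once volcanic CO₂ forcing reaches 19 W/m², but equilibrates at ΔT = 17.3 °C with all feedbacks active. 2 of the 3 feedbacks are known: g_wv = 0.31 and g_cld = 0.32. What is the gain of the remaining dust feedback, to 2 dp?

0.05

Amplification A = ΔT/ΔT₀ = 17.3/5.5 = 3.145.
Total gain g = 1 − 1/A = 1 − 1/3.145 = 0.682.
Known gains sum to 0.31 + 0.32 = 0.63.
g_dust = 0.682 − 0.63 = 0.05.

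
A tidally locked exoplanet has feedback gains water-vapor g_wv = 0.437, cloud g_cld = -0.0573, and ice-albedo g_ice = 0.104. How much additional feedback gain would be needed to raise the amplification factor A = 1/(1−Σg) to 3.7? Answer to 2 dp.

0.25

Current total gain = 0.4837.
Target gain for A = 3.7: g* = 1 − 1/3.7 = 0.7297.
Additional gain needed = 0.7297 − 0.4837 = 0.25.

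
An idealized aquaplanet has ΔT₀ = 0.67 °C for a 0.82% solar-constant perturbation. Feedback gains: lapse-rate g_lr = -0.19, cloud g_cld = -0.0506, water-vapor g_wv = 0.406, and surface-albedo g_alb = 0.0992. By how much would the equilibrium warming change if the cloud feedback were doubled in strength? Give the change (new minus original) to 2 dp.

-0.06 °C

Original: g = 0.2646, ΔT = 0.67/(1−0.2646) = 0.9111 °C.
With doubled cloud: g' = 0.214, ΔT' = 0.67/(1−0.214) = 0.8524 °C.
Change = 0.8524 − 0.9111 = -0.06 °C.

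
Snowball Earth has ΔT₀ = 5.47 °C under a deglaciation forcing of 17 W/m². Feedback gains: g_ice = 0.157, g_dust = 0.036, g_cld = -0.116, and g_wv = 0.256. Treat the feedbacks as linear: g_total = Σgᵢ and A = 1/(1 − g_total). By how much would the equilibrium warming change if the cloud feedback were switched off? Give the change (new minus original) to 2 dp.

Original: g = 0.333, ΔT = 5.47/(1−0.333) = 8.2009 °C.
Without cloud: g' = 0.449, ΔT' = 5.47/(1−0.449) = 9.9274 °C.
Change = 9.9274 − 8.2009 = 1.73 °C.

1.73 °C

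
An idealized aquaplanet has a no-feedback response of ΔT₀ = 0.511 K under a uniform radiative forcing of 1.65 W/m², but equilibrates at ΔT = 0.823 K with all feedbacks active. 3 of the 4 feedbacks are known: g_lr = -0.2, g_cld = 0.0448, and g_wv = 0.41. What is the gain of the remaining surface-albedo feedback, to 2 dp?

0.12

Amplification A = ΔT/ΔT₀ = 0.823/0.511 = 1.611.
Total gain g = 1 − 1/A = 1 − 1/1.611 = 0.3793.
Known gains sum to -0.2 + 0.0448 + 0.41 = 0.2548.
g_alb = 0.3793 − 0.2548 = 0.12.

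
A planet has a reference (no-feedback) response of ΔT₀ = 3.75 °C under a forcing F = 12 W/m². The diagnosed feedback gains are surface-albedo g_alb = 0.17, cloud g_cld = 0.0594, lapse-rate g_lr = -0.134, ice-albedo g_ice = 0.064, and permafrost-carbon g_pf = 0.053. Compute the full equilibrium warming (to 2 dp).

4.76 °C

Total gain g = 0.17 + 0.0594 − 0.134 + 0.064 + 0.053 = 0.2124.
Amplification A = 1/(1 − 0.2124) = 1.27.
ΔT = 3.75 × 1.27 = 4.76 °C.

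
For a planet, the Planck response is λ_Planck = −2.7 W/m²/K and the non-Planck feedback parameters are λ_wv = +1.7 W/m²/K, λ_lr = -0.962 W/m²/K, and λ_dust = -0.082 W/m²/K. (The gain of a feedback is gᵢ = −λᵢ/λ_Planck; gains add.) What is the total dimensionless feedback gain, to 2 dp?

Convert to gains: g_wv = 1.7/2.7 = 0.6296; g_lr = -0.962/2.7 = -0.3563; g_dust = -0.082/2.7 = -0.03037.
Total gain g = 0.24293.

0.24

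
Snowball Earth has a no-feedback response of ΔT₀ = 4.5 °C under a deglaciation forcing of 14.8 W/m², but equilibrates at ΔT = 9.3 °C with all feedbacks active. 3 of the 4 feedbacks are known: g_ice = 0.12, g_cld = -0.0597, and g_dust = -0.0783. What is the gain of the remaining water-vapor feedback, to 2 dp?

0.53

Amplification A = ΔT/ΔT₀ = 9.3/4.5 = 2.067.
Total gain g = 1 − 1/A = 1 − 1/2.067 = 0.5162.
Known gains sum to 0.12 − 0.0597 − 0.0783 = -0.018.
g_wv = 0.5162 + 0.018 = 0.53.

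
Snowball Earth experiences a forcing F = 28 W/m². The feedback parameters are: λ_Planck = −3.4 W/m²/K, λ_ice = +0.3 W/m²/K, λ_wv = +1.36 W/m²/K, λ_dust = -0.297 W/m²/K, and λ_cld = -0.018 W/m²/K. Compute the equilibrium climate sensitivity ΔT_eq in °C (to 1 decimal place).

13.6 °C

Net feedback parameter λ = (−3.4) + (+0.3) + (+1.36) + (-0.297) + (-0.018) = -2.055 W/m²/K.
ΔT = −F/λ = −28/(-2.055) = 13.6 °C.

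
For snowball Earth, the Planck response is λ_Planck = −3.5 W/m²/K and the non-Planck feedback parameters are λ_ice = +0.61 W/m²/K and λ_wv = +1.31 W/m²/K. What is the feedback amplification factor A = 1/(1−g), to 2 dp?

2.22

Convert to gains: g_ice = 0.61/3.5 = 0.1743; g_wv = 1.31/3.5 = 0.3743.
Total gain g = 0.5486.
A = 1/(1 − 0.5486) = 2.22.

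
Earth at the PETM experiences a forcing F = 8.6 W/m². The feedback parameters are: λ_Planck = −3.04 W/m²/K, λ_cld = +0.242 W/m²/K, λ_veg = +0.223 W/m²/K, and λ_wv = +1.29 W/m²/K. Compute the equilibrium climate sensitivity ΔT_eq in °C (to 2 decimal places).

Net feedback parameter λ = (−3.04) + (+0.242) + (+0.223) + (+1.29) = -1.285 W/m²/K.
ΔT = −F/λ = −8.6/(-1.285) = 6.69 °C.

6.69 °C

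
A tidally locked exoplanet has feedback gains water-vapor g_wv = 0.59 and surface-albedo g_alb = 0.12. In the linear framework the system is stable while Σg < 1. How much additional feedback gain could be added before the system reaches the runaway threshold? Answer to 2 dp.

0.29

Current total gain = 0.59 + 0.12 = 0.71.
Margin to runaway = 1 − 0.71 = 0.29.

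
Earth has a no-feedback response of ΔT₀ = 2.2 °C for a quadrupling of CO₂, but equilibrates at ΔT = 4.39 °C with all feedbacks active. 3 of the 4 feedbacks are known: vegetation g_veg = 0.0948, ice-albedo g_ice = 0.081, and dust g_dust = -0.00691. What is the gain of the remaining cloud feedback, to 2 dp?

Amplification A = ΔT/ΔT₀ = 4.39/2.2 = 1.995.
Total gain g = 1 − 1/A = 1 − 1/1.995 = 0.4987.
Known gains sum to 0.0948 + 0.081 − 0.00691 = 0.16889.
g_cld = 0.4987 − 0.16889 = 0.33.

0.33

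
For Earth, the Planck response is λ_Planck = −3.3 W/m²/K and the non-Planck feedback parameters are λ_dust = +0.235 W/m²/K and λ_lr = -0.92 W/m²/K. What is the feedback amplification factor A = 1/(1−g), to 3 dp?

0.828

Convert to gains: g_dust = 0.235/3.3 = 0.07121; g_lr = -0.92/3.3 = -0.2788.
Total gain g = -0.20759.
A = 1/(1 + 0.20759) = 0.828.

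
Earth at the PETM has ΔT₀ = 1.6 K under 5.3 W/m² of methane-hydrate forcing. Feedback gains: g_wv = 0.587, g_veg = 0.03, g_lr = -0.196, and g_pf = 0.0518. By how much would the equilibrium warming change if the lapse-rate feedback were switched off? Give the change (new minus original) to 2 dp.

1.80 K

Original: g = 0.4728, ΔT = 1.6/(1−0.4728) = 3.0349 K.
Without lapse-rate: g' = 0.6688, ΔT' = 1.6/(1−0.6688) = 4.8309 K.
Change = 4.8309 − 3.0349 = 1.80 K.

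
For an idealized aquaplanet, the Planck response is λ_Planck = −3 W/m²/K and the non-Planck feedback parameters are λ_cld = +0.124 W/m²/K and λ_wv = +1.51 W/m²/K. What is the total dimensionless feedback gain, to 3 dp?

0.545

Convert to gains: g_cld = 0.124/3 = 0.04133; g_wv = 1.51/3 = 0.5033.
Total gain g = 0.54463.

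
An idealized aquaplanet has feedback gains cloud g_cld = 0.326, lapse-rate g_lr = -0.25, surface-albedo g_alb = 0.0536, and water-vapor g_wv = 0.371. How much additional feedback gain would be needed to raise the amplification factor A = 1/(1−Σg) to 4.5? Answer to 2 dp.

0.28

Current total gain = 0.5006.
Target gain for A = 4.5: g* = 1 − 1/4.5 = 0.7778.
Additional gain needed = 0.7778 − 0.5006 = 0.28.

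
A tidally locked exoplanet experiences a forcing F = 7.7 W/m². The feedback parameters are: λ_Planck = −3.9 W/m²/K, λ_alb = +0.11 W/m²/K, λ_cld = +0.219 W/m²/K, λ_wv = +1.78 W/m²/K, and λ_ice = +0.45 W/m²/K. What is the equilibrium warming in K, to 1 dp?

5.7 K

Net feedback parameter λ = (−3.9) + (+0.11) + (+0.219) + (+1.78) + (+0.45) = -1.341 W/m²/K.
ΔT = −F/λ = −7.7/(-1.341) = 5.7 K.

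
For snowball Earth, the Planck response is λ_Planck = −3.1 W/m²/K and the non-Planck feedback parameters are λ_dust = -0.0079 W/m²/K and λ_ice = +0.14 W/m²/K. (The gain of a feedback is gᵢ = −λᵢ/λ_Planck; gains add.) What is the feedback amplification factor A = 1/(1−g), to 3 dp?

1.045

Convert to gains: g_dust = -0.0079/3.1 = -0.002548; g_ice = 0.14/3.1 = 0.04516.
Total gain g = 0.042612.
A = 1/(1 − 0.042612) = 1.045.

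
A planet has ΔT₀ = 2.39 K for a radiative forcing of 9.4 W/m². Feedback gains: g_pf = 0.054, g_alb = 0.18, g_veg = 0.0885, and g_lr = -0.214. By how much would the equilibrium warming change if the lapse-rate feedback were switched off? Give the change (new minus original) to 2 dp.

0.85 K

Original: g = 0.1085, ΔT = 2.39/(1−0.1085) = 2.6809 K.
Without lapse-rate: g' = 0.3225, ΔT' = 2.39/(1−0.3225) = 3.5277 K.
Change = 3.5277 − 2.6809 = 0.85 K.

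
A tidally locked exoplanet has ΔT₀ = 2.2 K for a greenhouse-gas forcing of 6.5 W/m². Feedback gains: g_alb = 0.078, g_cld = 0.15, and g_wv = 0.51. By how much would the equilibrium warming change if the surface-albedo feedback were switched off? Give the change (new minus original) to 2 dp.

Original: g = 0.738, ΔT = 2.2/(1−0.738) = 8.3969 K.
Without surface-albedo: g' = 0.66, ΔT' = 2.2/(1−0.66) = 6.4706 K.
Change = 6.4706 − 8.3969 = -1.93 K.

-1.93 K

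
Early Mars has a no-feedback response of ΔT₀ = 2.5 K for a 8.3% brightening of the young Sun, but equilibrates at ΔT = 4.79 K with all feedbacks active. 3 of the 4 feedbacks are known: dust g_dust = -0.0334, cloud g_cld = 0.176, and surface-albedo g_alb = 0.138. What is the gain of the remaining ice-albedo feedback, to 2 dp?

0.20

Amplification A = ΔT/ΔT₀ = 4.79/2.5 = 1.916.
Total gain g = 1 − 1/A = 1 − 1/1.916 = 0.4781.
Known gains sum to -0.0334 + 0.176 + 0.138 = 0.2806.
g_ice = 0.4781 − 0.2806 = 0.20.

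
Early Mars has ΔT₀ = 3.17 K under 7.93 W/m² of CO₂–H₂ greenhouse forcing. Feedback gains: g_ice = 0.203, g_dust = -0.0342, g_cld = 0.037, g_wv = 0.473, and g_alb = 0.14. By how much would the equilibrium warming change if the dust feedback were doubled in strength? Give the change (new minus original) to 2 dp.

Original: g = 0.8188, ΔT = 3.17/(1−0.8188) = 17.4945 K.
With doubled dust: g' = 0.7846, ΔT' = 3.17/(1−0.7846) = 14.7168 K.
Change = 14.7168 − 17.4945 = -2.78 K.

-2.78 K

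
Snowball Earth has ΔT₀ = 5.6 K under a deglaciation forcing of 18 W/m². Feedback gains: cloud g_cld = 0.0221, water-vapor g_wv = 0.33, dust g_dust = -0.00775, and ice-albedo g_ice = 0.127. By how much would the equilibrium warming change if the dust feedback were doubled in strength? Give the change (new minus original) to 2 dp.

-0.15 K

Original: g = 0.47135, ΔT = 5.6/(1−0.47135) = 10.5930 K.
With doubled dust: g' = 0.4636, ΔT' = 5.6/(1−0.4636) = 10.4400 K.
Change = 10.4400 − 10.5930 = -0.15 K.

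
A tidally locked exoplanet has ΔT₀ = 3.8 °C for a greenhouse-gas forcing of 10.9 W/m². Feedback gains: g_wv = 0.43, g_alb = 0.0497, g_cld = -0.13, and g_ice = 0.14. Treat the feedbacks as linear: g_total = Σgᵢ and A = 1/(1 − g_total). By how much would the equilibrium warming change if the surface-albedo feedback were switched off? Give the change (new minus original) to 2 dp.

-0.66 °C

Original: g = 0.4897, ΔT = 3.8/(1−0.4897) = 7.4466 °C.
Without surface-albedo: g' = 0.44, ΔT' = 3.8/(1−0.44) = 6.7857 °C.
Change = 6.7857 − 7.4466 = -0.66 °C.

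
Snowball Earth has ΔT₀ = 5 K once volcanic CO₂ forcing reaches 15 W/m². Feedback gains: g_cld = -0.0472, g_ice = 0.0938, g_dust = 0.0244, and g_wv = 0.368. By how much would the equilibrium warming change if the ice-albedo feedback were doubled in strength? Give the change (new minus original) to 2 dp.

1.79 K

Original: g = 0.439, ΔT = 5/(1−0.439) = 8.9127 K.
With doubled ice-albedo: g' = 0.5328, ΔT' = 5/(1−0.5328) = 10.7021 K.
Change = 10.7021 − 8.9127 = 1.79 K.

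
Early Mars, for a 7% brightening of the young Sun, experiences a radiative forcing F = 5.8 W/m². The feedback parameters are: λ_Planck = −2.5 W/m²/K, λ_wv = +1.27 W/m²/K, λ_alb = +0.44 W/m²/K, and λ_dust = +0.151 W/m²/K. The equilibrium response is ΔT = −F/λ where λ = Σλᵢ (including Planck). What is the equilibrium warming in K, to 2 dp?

Net feedback parameter λ = (−2.5) + (+1.27) + (+0.44) + (+0.151) = -0.639 W/m²/K.
ΔT = −F/λ = −5.8/(-0.639) = 9.08 K.

9.08 K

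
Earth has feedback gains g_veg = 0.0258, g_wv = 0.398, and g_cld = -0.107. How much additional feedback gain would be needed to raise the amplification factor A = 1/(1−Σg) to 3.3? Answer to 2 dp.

0.38

Current total gain = 0.3168.
Target gain for A = 3.3: g* = 1 − 1/3.3 = 0.697.
Additional gain needed = 0.697 − 0.3168 = 0.38.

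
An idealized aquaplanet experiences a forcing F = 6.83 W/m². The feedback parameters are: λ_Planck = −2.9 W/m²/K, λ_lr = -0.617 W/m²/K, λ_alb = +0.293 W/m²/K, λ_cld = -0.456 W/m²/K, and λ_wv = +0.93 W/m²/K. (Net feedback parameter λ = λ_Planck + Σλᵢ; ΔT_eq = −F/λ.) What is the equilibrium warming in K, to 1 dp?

2.5 K

Net feedback parameter λ = (−2.9) + (-0.617) + (+0.293) + (-0.456) + (+0.93) = -2.75 W/m²/K.
ΔT = −F/λ = −6.83/(-2.75) = 2.5 K.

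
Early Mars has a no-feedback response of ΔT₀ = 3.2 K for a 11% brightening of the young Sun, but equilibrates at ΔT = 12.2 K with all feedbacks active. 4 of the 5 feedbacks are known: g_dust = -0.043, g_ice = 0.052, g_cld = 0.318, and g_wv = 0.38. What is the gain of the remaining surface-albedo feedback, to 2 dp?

0.03

Amplification A = ΔT/ΔT₀ = 12.2/3.2 = 3.812.
Total gain g = 1 − 1/A = 1 − 1/3.812 = 0.7377.
Known gains sum to -0.043 + 0.052 + 0.318 + 0.38 = 0.707.
g_alb = 0.7377 − 0.707 = 0.03.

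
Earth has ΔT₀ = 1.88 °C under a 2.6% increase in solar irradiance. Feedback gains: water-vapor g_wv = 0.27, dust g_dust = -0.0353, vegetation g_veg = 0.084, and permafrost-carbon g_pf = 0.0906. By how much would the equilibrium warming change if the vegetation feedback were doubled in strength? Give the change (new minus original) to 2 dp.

Original: g = 0.4093, ΔT = 1.88/(1−0.4093) = 3.1827 °C.
With doubled vegetation: g' = 0.4933, ΔT' = 1.88/(1−0.4933) = 3.7103 °C.
Change = 3.7103 − 3.1827 = 0.53 °C.

0.53 °C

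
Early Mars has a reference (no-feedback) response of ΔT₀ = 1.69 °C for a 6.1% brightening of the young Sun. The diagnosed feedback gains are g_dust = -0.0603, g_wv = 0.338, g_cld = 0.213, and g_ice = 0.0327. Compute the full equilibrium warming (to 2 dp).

3.55 °C

Total gain g = -0.0603 + 0.338 + 0.213 + 0.0327 = 0.5234.
Amplification A = 1/(1 − 0.5234) = 2.098.
ΔT = 1.69 × 2.098 = 3.55 °C.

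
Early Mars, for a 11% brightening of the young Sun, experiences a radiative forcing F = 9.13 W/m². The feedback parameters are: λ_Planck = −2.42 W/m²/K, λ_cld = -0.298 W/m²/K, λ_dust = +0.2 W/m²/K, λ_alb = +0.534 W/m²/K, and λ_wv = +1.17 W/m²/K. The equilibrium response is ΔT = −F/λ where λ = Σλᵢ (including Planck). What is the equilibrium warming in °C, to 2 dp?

11.22 °C

Net feedback parameter λ = (−2.42) + (-0.298) + (+0.2) + (+0.534) + (+1.17) = -0.814 W/m²/K.
ΔT = −F/λ = −9.13/(-0.814) = 11.22 °C.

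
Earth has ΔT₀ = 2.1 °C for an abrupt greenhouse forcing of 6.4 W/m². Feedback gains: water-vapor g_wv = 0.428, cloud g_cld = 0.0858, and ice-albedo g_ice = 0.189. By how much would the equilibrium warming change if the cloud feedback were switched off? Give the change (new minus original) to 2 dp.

Original: g = 0.7028, ΔT = 2.1/(1−0.7028) = 7.0659 °C.
Without cloud: g' = 0.617, ΔT' = 2.1/(1−0.617) = 5.4830 °C.
Change = 5.4830 − 7.0659 = -1.58 °C.

-1.58 °C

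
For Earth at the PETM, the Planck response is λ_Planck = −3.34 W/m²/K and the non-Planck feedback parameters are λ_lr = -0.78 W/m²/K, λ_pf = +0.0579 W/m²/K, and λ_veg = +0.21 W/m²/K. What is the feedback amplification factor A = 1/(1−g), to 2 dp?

0.87

Convert to gains: g_lr = -0.78/3.34 = -0.2335; g_pf = 0.0579/3.34 = 0.01734; g_veg = 0.21/3.34 = 0.06287.
Total gain g = -0.15329.
A = 1/(1 + 0.15329) = 0.87.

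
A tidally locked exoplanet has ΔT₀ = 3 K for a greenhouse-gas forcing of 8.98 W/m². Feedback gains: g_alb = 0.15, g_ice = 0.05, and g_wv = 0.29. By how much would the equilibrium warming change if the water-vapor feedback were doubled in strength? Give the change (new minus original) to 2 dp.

Original: g = 0.49, ΔT = 3/(1−0.49) = 5.8824 K.
With doubled water-vapor: g' = 0.78, ΔT' = 3/(1−0.78) = 13.6364 K.
Change = 13.6364 − 5.8824 = 7.75 K.

7.75 K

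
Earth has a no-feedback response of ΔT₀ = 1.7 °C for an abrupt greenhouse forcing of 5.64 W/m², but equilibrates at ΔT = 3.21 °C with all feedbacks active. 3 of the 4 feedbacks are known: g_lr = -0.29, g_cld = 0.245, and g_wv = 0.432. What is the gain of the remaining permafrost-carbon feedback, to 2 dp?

0.08

Amplification A = ΔT/ΔT₀ = 3.21/1.7 = 1.888.
Total gain g = 1 − 1/A = 1 − 1/1.888 = 0.4703.
Known gains sum to -0.29 + 0.245 + 0.432 = 0.387.
g_pf = 0.4703 − 0.387 = 0.08.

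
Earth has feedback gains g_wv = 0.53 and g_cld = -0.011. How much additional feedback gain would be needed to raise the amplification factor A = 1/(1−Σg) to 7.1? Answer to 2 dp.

Current total gain = 0.519.
Target gain for A = 7.1: g* = 1 − 1/7.1 = 0.8592.
Additional gain needed = 0.8592 − 0.519 = 0.34.

0.34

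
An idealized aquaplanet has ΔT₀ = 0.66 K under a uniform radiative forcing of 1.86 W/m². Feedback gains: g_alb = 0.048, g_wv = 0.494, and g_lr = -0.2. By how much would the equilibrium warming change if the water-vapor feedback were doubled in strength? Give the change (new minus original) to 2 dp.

3.02 K

Original: g = 0.342, ΔT = 0.66/(1−0.342) = 1.0030 K.
With doubled water-vapor: g' = 0.836, ΔT' = 0.66/(1−0.836) = 4.0244 K.
Change = 4.0244 − 1.0030 = 3.02 K.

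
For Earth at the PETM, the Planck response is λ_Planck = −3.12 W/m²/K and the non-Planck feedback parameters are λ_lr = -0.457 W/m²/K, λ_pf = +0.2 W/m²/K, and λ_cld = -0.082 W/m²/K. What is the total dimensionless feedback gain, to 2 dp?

-0.11

Convert to gains: g_lr = -0.457/3.12 = -0.1465; g_pf = 0.2/3.12 = 0.0641; g_cld = -0.082/3.12 = -0.02628.
Total gain g = -0.10868.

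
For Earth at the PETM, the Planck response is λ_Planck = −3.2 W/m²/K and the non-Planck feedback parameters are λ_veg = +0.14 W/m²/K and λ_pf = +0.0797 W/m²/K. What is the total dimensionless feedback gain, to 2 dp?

Convert to gains: g_veg = 0.14/3.2 = 0.04375; g_pf = 0.0797/3.2 = 0.02491.
Total gain g = 0.06866.

0.07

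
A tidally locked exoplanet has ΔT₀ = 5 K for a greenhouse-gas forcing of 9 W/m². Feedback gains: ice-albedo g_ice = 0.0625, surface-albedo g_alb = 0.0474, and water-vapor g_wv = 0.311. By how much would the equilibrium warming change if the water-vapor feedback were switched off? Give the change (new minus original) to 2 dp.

-3.02 K

Original: g = 0.4209, ΔT = 5/(1−0.4209) = 8.6341 K.
Without water-vapor: g' = 0.1099, ΔT' = 5/(1−0.1099) = 5.6173 K.
Change = 5.6173 − 8.6341 = -3.02 K.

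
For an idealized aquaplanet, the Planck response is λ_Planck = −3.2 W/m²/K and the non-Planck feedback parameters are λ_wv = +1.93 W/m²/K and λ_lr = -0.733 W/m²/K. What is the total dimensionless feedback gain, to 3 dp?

Convert to gains: g_wv = 1.93/3.2 = 0.6031; g_lr = -0.733/3.2 = -0.2291.
Total gain g = 0.374.

0.374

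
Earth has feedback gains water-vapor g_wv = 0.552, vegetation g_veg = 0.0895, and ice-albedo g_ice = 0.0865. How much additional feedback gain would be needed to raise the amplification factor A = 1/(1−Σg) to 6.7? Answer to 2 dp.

Current total gain = 0.728.
Target gain for A = 6.7: g* = 1 − 1/6.7 = 0.8507.
Additional gain needed = 0.8507 − 0.728 = 0.12.

0.12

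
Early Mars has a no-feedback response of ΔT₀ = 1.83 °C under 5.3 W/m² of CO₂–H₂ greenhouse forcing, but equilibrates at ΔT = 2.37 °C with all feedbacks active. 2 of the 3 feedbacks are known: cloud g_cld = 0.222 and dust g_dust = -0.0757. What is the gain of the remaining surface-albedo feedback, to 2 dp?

Amplification A = ΔT/ΔT₀ = 2.37/1.83 = 1.295.
Total gain g = 1 − 1/A = 1 − 1/1.295 = 0.2278.
Known gains sum to 0.222 − 0.0757 = 0.1463.
g_alb = 0.2278 − 0.1463 = 0.08.

0.08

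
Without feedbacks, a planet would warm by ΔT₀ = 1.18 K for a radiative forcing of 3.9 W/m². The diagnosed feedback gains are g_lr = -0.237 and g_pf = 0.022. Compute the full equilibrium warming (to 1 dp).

1.0 K

Total gain g = -0.237 + 0.022 = -0.215.
Amplification A = 1/(1 + 0.215) = 0.823.
ΔT = 1.18 × 0.823 = 1.0 K.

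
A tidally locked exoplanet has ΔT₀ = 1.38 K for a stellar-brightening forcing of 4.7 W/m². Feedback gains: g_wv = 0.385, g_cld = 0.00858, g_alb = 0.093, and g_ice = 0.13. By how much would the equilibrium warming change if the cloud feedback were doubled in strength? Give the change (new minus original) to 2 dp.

0.08 K

Original: g = 0.61658, ΔT = 1.38/(1−0.61658) = 3.5992 K.
With doubled cloud: g' = 0.62516, ΔT' = 1.38/(1−0.62516) = 3.6816 K.
Change = 3.6816 − 3.5992 = 0.08 K.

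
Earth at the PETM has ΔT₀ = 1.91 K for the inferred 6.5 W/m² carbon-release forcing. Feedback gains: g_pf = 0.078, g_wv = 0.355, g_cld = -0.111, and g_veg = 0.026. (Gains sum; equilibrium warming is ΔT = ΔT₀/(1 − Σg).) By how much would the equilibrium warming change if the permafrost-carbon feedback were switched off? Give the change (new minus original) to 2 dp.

-0.31 K

Original: g = 0.348, ΔT = 1.91/(1−0.348) = 2.9294 K.
Without permafrost-carbon: g' = 0.27, ΔT' = 1.91/(1−0.27) = 2.6164 K.
Change = 2.6164 − 2.9294 = -0.31 K.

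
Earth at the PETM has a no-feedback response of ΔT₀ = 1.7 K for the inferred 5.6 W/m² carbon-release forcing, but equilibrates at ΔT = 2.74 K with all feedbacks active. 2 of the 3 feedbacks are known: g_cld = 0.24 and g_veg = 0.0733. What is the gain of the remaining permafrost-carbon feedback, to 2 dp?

Amplification A = ΔT/ΔT₀ = 2.74/1.7 = 1.612.
Total gain g = 1 − 1/A = 1 − 1/1.612 = 0.3797.
Known gains sum to 0.24 + 0.0733 = 0.3133.
g_pf = 0.3797 − 0.3133 = 0.07.

0.07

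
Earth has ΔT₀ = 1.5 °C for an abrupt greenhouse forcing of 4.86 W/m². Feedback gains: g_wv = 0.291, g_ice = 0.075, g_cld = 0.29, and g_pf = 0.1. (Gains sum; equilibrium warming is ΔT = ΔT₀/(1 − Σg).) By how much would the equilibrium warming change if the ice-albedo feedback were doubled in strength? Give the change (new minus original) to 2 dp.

Original: g = 0.756, ΔT = 1.5/(1−0.756) = 6.1475 °C.
With doubled ice-albedo: g' = 0.831, ΔT' = 1.5/(1−0.831) = 8.8757 °C.
Change = 8.8757 − 6.1475 = 2.73 °C.

2.73 °C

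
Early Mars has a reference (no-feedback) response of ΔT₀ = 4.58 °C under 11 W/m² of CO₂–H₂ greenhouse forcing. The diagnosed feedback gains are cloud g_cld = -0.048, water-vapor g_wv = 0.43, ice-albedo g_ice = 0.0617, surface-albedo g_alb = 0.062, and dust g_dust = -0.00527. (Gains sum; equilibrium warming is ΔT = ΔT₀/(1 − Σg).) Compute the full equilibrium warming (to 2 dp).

Total gain g = -0.048 + 0.43 + 0.0617 + 0.062 − 0.00527 = 0.50043.
Amplification A = 1/(1 − 0.50043) = 2.002.
ΔT = 4.58 × 2.002 = 9.17 °C.

9.17 °C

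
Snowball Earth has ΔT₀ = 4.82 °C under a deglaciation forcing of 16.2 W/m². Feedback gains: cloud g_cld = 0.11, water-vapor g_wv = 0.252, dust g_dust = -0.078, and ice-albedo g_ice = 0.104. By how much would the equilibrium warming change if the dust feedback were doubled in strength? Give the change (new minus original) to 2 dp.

-0.89 °C

Original: g = 0.388, ΔT = 4.82/(1−0.388) = 7.8758 °C.
With doubled dust: g' = 0.31, ΔT' = 4.82/(1−0.31) = 6.9855 °C.
Change = 6.9855 − 7.8758 = -0.89 °C.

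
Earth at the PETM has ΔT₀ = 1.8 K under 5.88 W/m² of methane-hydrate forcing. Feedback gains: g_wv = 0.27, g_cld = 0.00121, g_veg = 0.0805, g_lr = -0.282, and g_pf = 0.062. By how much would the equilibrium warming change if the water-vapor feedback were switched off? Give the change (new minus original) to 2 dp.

-0.49 K

Original: g = 0.13171, ΔT = 1.8/(1−0.13171) = 2.0730 K.
Without water-vapor: g' = -0.13829, ΔT' = 1.8/(1+0.13829) = 1.5813 K.
Change = 1.5813 − 2.0730 = -0.49 K.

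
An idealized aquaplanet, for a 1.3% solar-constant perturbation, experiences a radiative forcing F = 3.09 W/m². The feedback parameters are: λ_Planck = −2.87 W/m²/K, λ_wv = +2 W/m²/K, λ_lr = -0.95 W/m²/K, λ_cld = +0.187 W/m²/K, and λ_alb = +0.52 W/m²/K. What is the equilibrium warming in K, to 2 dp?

2.78 K

Net feedback parameter λ = (−2.87) + (+2) + (-0.95) + (+0.187) + (+0.52) = -1.113 W/m²/K.
ΔT = −F/λ = −3.09/(-1.113) = 2.78 K.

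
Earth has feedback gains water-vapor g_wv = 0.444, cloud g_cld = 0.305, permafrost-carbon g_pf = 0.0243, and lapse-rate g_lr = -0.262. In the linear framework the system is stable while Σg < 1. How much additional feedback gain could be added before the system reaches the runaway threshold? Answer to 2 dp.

Current total gain = 0.444 + 0.305 + 0.0243 − 0.262 = 0.5113.
Margin to runaway = 1 − 0.5113 = 0.49.

0.49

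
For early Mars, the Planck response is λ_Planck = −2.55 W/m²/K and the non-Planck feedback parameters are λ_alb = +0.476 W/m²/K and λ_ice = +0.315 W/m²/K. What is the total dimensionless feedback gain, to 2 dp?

0.31

Convert to gains: g_alb = 0.476/2.55 = 0.1867; g_ice = 0.315/2.55 = 0.1235.
Total gain g = 0.3102.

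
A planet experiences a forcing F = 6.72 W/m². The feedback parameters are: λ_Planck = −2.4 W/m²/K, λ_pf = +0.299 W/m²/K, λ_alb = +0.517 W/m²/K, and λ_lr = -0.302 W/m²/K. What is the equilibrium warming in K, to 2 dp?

3.56 K

Net feedback parameter λ = (−2.4) + (+0.299) + (+0.517) + (-0.302) = -1.886 W/m²/K.
ΔT = −F/λ = −6.72/(-1.886) = 3.56 K.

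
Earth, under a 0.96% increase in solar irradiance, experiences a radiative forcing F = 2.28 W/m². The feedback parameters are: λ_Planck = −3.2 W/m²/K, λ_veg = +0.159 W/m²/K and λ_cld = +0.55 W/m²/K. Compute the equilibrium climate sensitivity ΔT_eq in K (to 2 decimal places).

0.92 K

Net feedback parameter λ = (−3.2) + (+0.159) + (+0.55) = -2.491 W/m²/K.
ΔT = −F/λ = −2.28/(-2.491) = 0.92 K.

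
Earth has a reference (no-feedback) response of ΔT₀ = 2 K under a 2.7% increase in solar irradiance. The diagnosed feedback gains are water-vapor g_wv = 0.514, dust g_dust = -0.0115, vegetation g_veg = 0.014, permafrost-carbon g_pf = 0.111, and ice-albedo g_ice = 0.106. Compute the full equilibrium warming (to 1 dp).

7.5 K

Total gain g = 0.514 − 0.0115 + 0.014 + 0.111 + 0.106 = 0.7335.
Amplification A = 1/(1 − 0.7335) = 3.752.
ΔT = 2 × 3.752 = 7.5 K.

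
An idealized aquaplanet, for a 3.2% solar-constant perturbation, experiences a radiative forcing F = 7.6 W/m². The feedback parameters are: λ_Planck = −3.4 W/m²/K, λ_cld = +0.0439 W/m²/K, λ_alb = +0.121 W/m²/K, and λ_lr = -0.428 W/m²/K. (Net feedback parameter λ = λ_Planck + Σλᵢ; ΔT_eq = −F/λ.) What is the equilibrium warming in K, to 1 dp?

2.1 K

Net feedback parameter λ = (−3.4) + (+0.0439) + (+0.121) + (-0.428) = -3.6631 W/m²/K.
ΔT = −F/λ = −7.6/(-3.6631) = 2.1 K.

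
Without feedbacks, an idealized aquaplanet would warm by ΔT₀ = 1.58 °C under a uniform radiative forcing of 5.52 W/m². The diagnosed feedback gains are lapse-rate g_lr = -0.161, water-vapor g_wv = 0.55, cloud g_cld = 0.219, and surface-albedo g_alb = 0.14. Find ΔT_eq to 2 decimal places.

6.27 °C

Total gain g = -0.161 + 0.55 + 0.219 + 0.14 = 0.748.
Amplification A = 1/(1 − 0.748) = 3.968.
ΔT = 1.58 × 3.968 = 6.27 °C.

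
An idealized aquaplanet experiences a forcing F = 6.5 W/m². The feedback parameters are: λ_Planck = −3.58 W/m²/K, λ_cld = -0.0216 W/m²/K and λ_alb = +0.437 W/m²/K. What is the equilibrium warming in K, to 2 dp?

2.05 K

Net feedback parameter λ = (−3.58) + (-0.0216) + (+0.437) = -3.1646 W/m²/K.
ΔT = −F/λ = −6.5/(-3.1646) = 2.05 K.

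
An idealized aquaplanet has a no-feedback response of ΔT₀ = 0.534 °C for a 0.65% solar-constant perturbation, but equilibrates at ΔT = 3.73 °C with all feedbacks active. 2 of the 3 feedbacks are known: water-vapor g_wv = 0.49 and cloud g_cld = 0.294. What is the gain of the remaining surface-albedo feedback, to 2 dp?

0.07

Amplification A = ΔT/ΔT₀ = 3.73/0.534 = 6.985.
Total gain g = 1 − 1/A = 1 − 1/6.985 = 0.8568.
Known gains sum to 0.49 + 0.294 = 0.784.
g_alb = 0.8568 − 0.784 = 0.07.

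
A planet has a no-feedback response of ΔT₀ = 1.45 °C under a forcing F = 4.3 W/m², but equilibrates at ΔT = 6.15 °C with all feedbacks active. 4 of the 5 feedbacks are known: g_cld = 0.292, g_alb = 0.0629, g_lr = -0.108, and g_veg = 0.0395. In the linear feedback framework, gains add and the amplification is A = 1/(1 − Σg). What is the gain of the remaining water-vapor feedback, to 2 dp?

0.48

Amplification A = ΔT/ΔT₀ = 6.15/1.45 = 4.241.
Total gain g = 1 − 1/A = 1 − 1/4.241 = 0.7642.
Known gains sum to 0.292 + 0.0629 − 0.108 + 0.0395 = 0.2864.
g_wv = 0.7642 − 0.2864 = 0.48.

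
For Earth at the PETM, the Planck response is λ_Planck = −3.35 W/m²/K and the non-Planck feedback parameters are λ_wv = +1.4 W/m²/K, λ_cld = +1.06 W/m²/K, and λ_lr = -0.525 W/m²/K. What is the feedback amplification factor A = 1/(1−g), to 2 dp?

Convert to gains: g_wv = 1.4/3.35 = 0.4179; g_cld = 1.06/3.35 = 0.3164; g_lr = -0.525/3.35 = -0.1567.
Total gain g = 0.5776.
A = 1/(1 − 0.5776) = 2.37.

2.37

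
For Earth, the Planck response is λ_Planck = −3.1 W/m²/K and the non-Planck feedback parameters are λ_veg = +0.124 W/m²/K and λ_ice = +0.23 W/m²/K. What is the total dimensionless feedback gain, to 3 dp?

0.114

Convert to gains: g_veg = 0.124/3.1 = 0.04; g_ice = 0.23/3.1 = 0.07419.
Total gain g = 0.11419.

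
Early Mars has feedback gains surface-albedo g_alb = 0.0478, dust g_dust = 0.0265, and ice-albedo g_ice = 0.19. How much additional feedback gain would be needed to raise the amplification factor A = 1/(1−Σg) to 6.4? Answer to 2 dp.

Current total gain = 0.2643.
Target gain for A = 6.4: g* = 1 − 1/6.4 = 0.8438.
Additional gain needed = 0.8438 − 0.2643 = 0.58.

0.58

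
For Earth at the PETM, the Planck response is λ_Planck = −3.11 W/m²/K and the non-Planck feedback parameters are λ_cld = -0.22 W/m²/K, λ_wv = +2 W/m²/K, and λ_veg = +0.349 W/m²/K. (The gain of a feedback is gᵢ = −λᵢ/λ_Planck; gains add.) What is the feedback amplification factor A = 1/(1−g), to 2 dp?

Convert to gains: g_cld = -0.22/3.11 = -0.07074; g_wv = 2/3.11 = 0.6431; g_veg = 0.349/3.11 = 0.1122.
Total gain g = 0.68456.
A = 1/(1 − 0.68456) = 3.17.

3.17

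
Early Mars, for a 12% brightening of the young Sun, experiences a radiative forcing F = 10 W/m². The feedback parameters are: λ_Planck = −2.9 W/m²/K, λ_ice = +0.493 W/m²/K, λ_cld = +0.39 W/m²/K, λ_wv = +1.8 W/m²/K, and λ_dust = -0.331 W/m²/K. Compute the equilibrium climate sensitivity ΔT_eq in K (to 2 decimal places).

Net feedback parameter λ = (−2.9) + (+0.493) + (+0.39) + (+1.8) + (-0.331) = -0.548 W/m²/K.
ΔT = −F/λ = −10/(-0.548) = 18.25 K.

18.25 K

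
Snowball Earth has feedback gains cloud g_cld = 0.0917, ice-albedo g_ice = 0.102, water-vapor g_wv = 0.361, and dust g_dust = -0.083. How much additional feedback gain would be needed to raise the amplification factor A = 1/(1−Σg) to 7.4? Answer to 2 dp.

Current total gain = 0.4717.
Target gain for A = 7.4: g* = 1 − 1/7.4 = 0.8649.
Additional gain needed = 0.8649 − 0.4717 = 0.39.

0.39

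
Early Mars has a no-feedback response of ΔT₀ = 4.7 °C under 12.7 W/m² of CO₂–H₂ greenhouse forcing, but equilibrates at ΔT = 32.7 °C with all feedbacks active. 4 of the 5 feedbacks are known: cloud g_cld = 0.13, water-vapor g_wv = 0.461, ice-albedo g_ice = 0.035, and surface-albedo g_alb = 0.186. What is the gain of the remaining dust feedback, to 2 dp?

0.04

Amplification A = ΔT/ΔT₀ = 32.7/4.7 = 6.957.
Total gain g = 1 − 1/A = 1 − 1/6.957 = 0.8563.
Known gains sum to 0.13 + 0.461 + 0.035 + 0.186 = 0.812.
g_dust = 0.8563 − 0.812 = 0.04.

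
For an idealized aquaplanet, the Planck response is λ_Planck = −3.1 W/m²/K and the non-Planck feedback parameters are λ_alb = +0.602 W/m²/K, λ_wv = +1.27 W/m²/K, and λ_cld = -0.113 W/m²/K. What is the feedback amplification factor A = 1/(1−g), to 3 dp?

Convert to gains: g_alb = 0.602/3.1 = 0.1942; g_wv = 1.27/3.1 = 0.4097; g_cld = -0.113/3.1 = -0.03645.
Total gain g = 0.56745.
A = 1/(1 − 0.56745) = 2.312.

2.312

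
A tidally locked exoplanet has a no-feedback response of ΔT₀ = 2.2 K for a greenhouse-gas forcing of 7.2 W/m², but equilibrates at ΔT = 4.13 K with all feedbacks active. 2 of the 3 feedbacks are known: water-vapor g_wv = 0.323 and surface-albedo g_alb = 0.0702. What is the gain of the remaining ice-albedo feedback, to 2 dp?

Amplification A = ΔT/ΔT₀ = 4.13/2.2 = 1.877.
Total gain g = 1 − 1/A = 1 − 1/1.877 = 0.4672.
Known gains sum to 0.323 + 0.0702 = 0.3932.
g_ice = 0.4672 − 0.3932 = 0.07.

0.07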